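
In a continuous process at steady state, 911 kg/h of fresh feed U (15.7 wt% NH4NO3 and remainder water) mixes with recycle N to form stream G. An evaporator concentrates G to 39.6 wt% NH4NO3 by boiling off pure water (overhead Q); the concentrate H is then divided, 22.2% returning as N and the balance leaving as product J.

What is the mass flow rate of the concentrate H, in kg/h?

Overall NH4NO3 balance (none leaves overhead): NH4NO3 in fresh feed = NH4NO3 in product, i.e. 911×0.157 = (1−0.222)·H·0.396.
H = 143.03/(0.396×0.778) = 464.24 kg/h.

464.2 kg/h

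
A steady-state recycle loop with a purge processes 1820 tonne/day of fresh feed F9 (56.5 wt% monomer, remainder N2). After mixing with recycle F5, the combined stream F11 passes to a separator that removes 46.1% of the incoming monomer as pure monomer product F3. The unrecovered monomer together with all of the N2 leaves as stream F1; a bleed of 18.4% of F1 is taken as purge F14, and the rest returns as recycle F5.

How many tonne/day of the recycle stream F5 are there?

N2 enters only via F9 and leaves only via the purge: 1820×0.435 = 0.184×(N2 in F1), and the separator passes all N2, so N2 in F11 = N2 in F1 = 4302.7 tonne/day.
monomer in F11: m_A = 1820×0.565 + (1−0.184)·(1−0.461)·m_A, so m_A = 1028.3/0.5602 = 1835.7 tonne/day.
F1 = (1−0.461)×1835.7 + 4302.7 = 5292.1 tonne/day.
Recycle F5 = (1−0.184)×5292.1 = 4318.4 tonne/day.

4318 tonne/day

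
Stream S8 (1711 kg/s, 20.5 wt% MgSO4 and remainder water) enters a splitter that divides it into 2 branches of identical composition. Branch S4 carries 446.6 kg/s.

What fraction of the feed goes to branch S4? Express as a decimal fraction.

0.261

Fraction to S4 = 446.6/1711 = 0.2610.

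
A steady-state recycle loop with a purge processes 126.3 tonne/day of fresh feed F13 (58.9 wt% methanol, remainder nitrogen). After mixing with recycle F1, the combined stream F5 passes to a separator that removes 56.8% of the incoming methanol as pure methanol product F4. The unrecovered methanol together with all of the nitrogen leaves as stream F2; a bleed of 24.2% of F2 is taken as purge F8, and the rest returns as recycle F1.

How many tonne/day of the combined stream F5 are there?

325.1 tonne/day

nitrogen enters only via F13 and leaves only via the purge: 126.3×0.411 = 0.242×(nitrogen in F2), and the separator passes all nitrogen, so nitrogen in F5 = nitrogen in F2 = 214.5 tonne/day.
methanol in F5: m_A = 126.3×0.589 + (1−0.242)·(1−0.568)·m_A, so m_A = 74.391/0.6725 = 110.61 tonne/day.
F5 = 110.61 + 214.5 = 325.11 tonne/day.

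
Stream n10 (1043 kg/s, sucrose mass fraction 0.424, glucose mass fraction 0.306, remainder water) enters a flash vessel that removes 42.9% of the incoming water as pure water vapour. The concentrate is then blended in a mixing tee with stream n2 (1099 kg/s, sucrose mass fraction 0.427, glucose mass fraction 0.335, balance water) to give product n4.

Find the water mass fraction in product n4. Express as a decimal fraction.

Vapour removed = 0.429×0.270×1043 = 120.81 kg/s; concentrate = 922.19 kg/s.
water reaching the mixer = 160.8 (from concentrate) + 1099×0.238 = 422.36 kg/s.
Product flow = 922.19 + 1099 = 2021.2 kg/s; water fraction = 0.209.

0.209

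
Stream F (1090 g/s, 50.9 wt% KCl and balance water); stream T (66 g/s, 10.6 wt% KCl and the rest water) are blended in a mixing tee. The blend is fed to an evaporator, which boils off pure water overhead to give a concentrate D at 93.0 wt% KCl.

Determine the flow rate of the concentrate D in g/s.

604.1 g/s

KCl entering = 1090×0.509 + 66×0.106 = 561.81 g/s.
All KCl reports to D, so D = 561.81/0.930 = 604.09 g/s.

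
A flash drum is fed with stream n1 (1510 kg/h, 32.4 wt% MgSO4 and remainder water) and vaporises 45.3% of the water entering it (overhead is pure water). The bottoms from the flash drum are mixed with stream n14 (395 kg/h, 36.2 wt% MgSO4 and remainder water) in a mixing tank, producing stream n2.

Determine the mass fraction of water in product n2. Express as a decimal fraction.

Vapour removed = 0.453×0.676×1510 = 462.4 kg/h; concentrate = 1047.6 kg/h.
water reaching the mixer = 558.36 (from concentrate) + 395×0.638 = 810.37 kg/h.
Product flow = 1047.6 + 395 = 1442.6 kg/h; water fraction = 0.562.

0.562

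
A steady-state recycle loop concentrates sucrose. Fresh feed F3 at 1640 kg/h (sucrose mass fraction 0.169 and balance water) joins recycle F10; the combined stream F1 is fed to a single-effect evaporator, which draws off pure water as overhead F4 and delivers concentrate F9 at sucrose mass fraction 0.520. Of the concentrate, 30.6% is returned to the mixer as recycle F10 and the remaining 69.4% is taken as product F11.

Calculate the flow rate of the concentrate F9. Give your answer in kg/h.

Overall sucrose balance (none leaves overhead): sucrose in fresh feed = sucrose in product, i.e. 1640×0.169 = (1−0.306)·F9·0.520.
F9 = 277.16/(0.520×0.694) = 768.01 kg/h.

768 kg/h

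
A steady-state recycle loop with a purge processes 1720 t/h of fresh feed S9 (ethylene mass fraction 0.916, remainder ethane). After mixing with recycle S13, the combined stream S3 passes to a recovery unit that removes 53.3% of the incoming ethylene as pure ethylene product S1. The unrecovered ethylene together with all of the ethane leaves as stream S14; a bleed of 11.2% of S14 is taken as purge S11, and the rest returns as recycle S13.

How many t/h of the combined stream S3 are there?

ethane enters only via S9 and leaves only via the purge: 1720×0.084 = 0.112×(ethane in S14), and the recovery unit passes all ethane, so ethane in S3 = ethane in S14 = 1290 t/h.
ethylene in S3: m_A = 1720×0.916 + (1−0.112)·(1−0.533)·m_A, so m_A = 1575.5/0.5853 = 2691.8 t/h.
S3 = 2691.8 + 1290 = 3981.8 t/h.

3982 t/h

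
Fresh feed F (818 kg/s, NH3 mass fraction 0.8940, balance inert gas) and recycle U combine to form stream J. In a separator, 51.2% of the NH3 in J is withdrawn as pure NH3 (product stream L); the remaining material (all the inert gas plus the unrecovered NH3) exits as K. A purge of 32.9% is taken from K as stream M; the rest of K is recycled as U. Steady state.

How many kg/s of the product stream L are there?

NH3 in J: m_A = 818×0.894 + (1−0.329)·(1−0.512)·m_A, so m_A = 731.29/0.6726 = 1087.3 kg/s.
Product L = 0.512×1087.3 = 556.72 kg/s.

556.7 kg/s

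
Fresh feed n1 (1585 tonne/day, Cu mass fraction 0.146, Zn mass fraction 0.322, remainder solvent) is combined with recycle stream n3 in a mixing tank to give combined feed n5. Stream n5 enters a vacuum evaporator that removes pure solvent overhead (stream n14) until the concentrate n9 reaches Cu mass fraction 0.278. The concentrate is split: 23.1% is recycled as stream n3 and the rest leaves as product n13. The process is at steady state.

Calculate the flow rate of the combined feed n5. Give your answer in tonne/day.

1835 tonne/day

Overall Cu balance (none leaves overhead): Cu in fresh feed = Cu in product, i.e. 1585×0.146 = (1−0.231)·n9·0.278.
n9 = 231.41/(0.278×0.769) = 1082.5 tonne/day.
Recycle n3 = 0.231×1082.5 = 250.05 tonne/day.
Combined feed n5 = 1585 + 250.05 = 1835 tonne/day.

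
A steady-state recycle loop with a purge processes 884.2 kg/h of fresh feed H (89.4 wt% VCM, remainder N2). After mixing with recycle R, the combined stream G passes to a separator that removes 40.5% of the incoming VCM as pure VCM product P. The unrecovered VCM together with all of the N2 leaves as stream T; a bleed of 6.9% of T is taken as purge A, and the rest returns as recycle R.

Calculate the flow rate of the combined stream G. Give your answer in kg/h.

N2 enters only via H and leaves only via the purge: 884.2×0.106 = 0.069×(N2 in T), and the separator passes all N2, so N2 in G = N2 in T = 1358.3 kg/h.
VCM in G: m_A = 884.2×0.894 + (1−0.069)·(1−0.405)·m_A, so m_A = 790.47/0.4461 = 1772.1 kg/h.
G = 1772.1 + 1358.3 = 3130.5 kg/h.

3130 kg/h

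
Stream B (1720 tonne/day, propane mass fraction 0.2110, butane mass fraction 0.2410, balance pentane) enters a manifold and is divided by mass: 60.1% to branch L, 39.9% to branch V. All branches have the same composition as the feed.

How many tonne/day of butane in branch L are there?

Branch L total = 0.601×1720 = 1033.7 tonne/day.
butane in L = 0.241×1033.7 = 249.13 tonne/day.

249.1 tonne/day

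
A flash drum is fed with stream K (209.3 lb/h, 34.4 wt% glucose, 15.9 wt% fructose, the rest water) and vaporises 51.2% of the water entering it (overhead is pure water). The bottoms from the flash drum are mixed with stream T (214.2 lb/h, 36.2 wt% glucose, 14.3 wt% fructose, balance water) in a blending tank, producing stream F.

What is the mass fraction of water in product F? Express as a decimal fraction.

Vapour removed = 0.512×0.497×209.3 = 53.259 lb/h; concentrate = 156.04 lb/h.
water reaching the mixer = 50.763 (from concentrate) + 214.2×0.495 = 156.79 lb/h.
Product flow = 156.04 + 214.2 = 370.24 lb/h; water fraction = 0.423.

0.423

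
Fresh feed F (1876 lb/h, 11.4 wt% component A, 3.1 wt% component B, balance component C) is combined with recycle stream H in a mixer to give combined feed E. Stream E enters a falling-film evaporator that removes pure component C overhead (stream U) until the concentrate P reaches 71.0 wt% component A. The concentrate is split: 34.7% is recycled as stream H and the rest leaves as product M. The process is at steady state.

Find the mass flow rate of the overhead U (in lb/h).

Overall component A balance (none leaves overhead): component A in fresh feed = component A in product, i.e. 1876×0.114 = (1−0.347)·P·0.710.
P = 213.86/(0.710×0.653) = 461.28 lb/h.
Recycle H = 0.347×461.28 = 160.06 lb/h.
Combined feed E = 1876 + 160.06 = 2036.1 lb/h.
Overhead U = E − P = 2036.1 − 461.28 = 1574.8 lb/h.

1575 lb/h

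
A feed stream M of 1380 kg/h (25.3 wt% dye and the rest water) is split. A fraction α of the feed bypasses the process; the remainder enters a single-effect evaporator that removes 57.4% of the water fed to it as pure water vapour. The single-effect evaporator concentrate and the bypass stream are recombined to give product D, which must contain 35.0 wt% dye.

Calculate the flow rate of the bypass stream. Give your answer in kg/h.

488 kg/h

All 1380×0.253 = 349.14 kg/h of dye reaches D, so D = 349.14/0.350 = 997.54 kg/h and vapour = 382.46 kg/h.
The evaporator receives (1−α)·1380 of feed at 0.747 water and removes 0.574 of that water:
0.574×0.747×(1−α)×1380 = 382.46
(1−α) = 382.46/591.71 = 0.6464;  α = 0.3536.
Bypass flow = 0.3536×1380 = 488.03 kg/h.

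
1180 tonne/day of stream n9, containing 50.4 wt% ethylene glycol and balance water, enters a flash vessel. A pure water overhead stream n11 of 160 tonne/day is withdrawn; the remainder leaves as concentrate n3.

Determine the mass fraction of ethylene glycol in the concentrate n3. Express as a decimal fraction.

ethylene glycol is not removed: 1180×0.504 = 594.72 tonne/day of ethylene glycol enters n3.
Concentrate = 1180 − 160 = 1020 tonne/day.
Mass fraction = 594.72/1020 = 0.583.

0.583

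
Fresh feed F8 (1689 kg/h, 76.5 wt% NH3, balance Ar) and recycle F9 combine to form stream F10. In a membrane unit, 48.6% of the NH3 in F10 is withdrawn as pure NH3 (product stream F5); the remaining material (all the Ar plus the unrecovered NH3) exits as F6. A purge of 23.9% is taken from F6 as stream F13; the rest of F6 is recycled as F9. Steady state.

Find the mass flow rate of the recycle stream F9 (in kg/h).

Ar enters only via F8 and leaves only via the purge: 1689×0.235 = 0.239×(Ar in F6), and the membrane unit passes all Ar, so Ar in F10 = Ar in F6 = 1660.7 kg/h.
NH3 in F10: m_A = 1689×0.765 + (1−0.239)·(1−0.486)·m_A, so m_A = 1292.1/0.6088 = 2122.2 kg/h.
F6 = (1−0.486)×2122.2 + 1660.7 = 2751.5 kg/h.
Recycle F9 = (1−0.239)×2751.5 = 2093.9 kg/h.

2094 kg/h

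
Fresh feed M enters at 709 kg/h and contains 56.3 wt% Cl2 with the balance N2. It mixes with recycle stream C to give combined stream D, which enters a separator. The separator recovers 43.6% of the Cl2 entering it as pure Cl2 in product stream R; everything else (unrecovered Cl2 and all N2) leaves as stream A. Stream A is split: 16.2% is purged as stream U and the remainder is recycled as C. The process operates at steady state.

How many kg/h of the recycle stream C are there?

N2 enters only via M and leaves only via the purge: 709×0.437 = 0.162×(N2 in A), and the separator passes all N2, so N2 in D = N2 in A = 1912.5 kg/h.
Cl2 in D: m_A = 709×0.563 + (1−0.162)·(1−0.436)·m_A, so m_A = 399.17/0.5274 = 756.9 kg/h.
A = (1−0.436)×756.9 + 1912.5 = 2339.4 kg/h.
Recycle C = (1−0.162)×2339.4 = 1960.5 kg/h.

1960 kg/h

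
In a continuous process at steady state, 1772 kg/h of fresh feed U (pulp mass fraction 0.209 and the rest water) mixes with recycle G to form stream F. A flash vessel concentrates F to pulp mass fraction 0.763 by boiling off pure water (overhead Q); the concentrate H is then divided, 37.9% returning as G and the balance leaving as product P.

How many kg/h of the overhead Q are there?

Overall pulp balance (none leaves overhead): pulp in fresh feed = pulp in product, i.e. 1772×0.209 = (1−0.379)·H·0.763.
H = 370.35/(0.763×0.621) = 781.62 kg/h.
Recycle G = 0.379×781.62 = 296.23 kg/h.
Combined feed F = 1772 + 296.23 = 2068.2 kg/h.
Overhead Q = F − H = 2068.2 − 781.62 = 1286.6 kg/h.

1287 kg/h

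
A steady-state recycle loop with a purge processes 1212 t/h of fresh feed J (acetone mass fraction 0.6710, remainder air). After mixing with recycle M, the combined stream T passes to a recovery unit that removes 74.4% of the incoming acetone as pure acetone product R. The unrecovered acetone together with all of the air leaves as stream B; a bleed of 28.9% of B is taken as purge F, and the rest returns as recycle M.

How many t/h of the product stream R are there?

acetone in T: m_A = 1212×0.671 + (1−0.289)·(1−0.744)·m_A, so m_A = 813.25/0.8180 = 994.22 t/h.
Product R = 0.744×994.22 = 739.7 t/h.

739.7 t/h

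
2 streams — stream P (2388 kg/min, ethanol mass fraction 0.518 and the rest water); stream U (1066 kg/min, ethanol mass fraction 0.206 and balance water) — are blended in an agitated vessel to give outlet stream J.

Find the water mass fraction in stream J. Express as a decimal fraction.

Total flow out = 2388 + 1066 = 3454 kg/min.
water in = 2388×0.482 + 1066×0.794 = 1997.4 kg/min.
water mass fraction in J = 1997.4/3454 = 0.578.

0.578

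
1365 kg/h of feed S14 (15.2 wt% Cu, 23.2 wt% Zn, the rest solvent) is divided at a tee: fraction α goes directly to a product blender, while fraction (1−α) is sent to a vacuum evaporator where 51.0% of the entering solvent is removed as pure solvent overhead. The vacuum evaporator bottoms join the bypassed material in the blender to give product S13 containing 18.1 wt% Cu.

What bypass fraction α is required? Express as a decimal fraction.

0.490

All 1365×0.152 = 207.48 kg/h of Cu reaches S13, so S13 = 207.48/0.181 = 1146.3 kg/h and vapour = 218.7 kg/h.
The evaporator receives (1−α)·1365 of feed at 0.616 solvent and removes 0.510 of that solvent:
0.510×0.616×(1−α)×1365 = 218.7
(1−α) = 218.7/428.83 = 0.5100;  α = 0.4900.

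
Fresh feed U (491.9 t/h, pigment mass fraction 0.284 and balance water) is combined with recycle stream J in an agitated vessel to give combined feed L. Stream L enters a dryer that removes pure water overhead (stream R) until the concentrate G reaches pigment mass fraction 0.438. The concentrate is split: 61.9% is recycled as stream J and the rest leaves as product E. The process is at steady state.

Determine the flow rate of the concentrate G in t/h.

Overall pigment balance (none leaves overhead): pigment in fresh feed = pigment in product, i.e. 491.9×0.284 = (1−0.619)·G·0.438.
G = 139.7/(0.438×0.381) = 837.14 t/h.

837.1 t/h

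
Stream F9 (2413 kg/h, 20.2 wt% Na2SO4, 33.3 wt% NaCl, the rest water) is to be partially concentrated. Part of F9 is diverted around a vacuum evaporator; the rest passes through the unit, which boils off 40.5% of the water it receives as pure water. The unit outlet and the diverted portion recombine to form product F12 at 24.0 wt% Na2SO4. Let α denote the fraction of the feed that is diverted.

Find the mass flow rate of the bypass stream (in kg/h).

384.3 kg/h

All 2413×0.202 = 487.43 kg/h of Na2SO4 reaches F12, so F12 = 487.43/0.240 = 2030.9 kg/h and vapour = 382.06 kg/h.
The evaporator receives (1−α)·2413 of feed at 0.465 water and removes 0.405 of that water:
0.405×0.465×(1−α)×2413 = 382.06
(1−α) = 382.06/454.43 = 0.8407;  α = 0.1593.
Bypass flow = 0.1593×2413 = 384.28 kg/h.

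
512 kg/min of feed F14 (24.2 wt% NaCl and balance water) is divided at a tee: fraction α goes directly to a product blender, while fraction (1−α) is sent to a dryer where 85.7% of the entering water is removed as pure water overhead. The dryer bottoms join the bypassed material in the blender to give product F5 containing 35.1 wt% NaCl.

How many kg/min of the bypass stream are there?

All 512×0.242 = 123.9 kg/min of NaCl reaches F5, so F5 = 123.9/0.351 = 353 kg/min and vapour = 159 kg/min.
The evaporator receives (1−α)·512 of feed at 0.758 water and removes 0.857 of that water:
0.857×0.758×(1−α)×512 = 159
(1−α) = 159/332.6 = 0.4780;  α = 0.5220.
Bypass flow = 0.5220×512 = 267.24 kg/min.

267.2 kg/min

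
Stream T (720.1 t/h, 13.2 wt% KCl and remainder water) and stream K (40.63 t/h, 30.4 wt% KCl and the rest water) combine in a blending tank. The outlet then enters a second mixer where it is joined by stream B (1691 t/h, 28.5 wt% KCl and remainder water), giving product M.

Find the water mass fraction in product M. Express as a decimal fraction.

0.760

Overall, product flow = 2451.7 t/h.
water in = 720.1×0.868 + 40.63×0.696 + 1691×0.715 = 1862.4 t/h.
water fraction in M = 0.760.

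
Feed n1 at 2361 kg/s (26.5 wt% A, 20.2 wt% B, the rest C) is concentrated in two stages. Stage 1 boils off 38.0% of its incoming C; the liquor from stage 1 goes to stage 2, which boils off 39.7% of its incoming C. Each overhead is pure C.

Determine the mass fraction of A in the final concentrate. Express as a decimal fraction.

0.398

C in feed = 2361×0.533 = 1258.4 kg/s.
After stage 1: C left = (1−0.380)×1258.4 = 780.22; stream total = 1882.8 kg/s.
After stage 2: C left = (1−0.397)×780.22 = 470.47; final concentrate = 1573.1 kg/s.
A fraction = 625.67/1573.1 = 0.398.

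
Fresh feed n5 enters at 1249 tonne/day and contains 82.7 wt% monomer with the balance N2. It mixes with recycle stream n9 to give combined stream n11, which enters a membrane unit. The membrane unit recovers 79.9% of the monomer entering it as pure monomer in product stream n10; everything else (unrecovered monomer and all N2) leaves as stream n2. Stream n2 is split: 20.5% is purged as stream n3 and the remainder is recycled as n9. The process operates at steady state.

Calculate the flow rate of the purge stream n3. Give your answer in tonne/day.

N2 enters only via n5 and leaves only via the purge: 1249×0.173 = 0.205×(N2 in n2), and the membrane unit passes all N2, so N2 in n11 = N2 in n2 = 1054 tonne/day.
monomer in n11: m_A = 1249×0.827 + (1−0.205)·(1−0.799)·m_A, so m_A = 1032.9/0.8402 = 1229.4 tonne/day.
n2 = (1−0.799)×1229.4 + 1054 = 1301.1 tonne/day.
Purge n3 = 0.205×1301.1 = 266.73 tonne/day.

266.7 tonne/day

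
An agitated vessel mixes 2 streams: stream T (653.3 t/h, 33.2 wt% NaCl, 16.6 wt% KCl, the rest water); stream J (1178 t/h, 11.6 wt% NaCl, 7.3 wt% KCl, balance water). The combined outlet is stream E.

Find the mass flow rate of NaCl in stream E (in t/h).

NaCl out = NaCl in = 653.3×0.332 + 1178×0.116 = 353.54 t/h.

353.5 t/h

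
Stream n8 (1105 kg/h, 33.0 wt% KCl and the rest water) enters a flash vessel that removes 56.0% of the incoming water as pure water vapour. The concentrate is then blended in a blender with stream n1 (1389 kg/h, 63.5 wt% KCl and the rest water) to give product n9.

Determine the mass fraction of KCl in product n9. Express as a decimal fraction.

Vapour removed = 0.560×0.670×1105 = 414.6 kg/h; concentrate = 690.4 kg/h.
KCl reaching the mixer = 364.65 (from concentrate) + 1389×0.635 = 1246.7 kg/h.
Product flow = 690.4 + 1389 = 2079.4 kg/h; KCl fraction = 0.600.

0.600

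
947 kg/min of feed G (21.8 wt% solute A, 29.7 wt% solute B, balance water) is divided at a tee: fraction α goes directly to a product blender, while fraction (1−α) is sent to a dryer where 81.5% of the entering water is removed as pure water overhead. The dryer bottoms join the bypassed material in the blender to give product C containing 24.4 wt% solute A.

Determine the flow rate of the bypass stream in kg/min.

691.7 kg/min

All 947×0.218 = 206.45 kg/min of solute A reaches C, so C = 206.45/0.244 = 846.09 kg/min and vapour = 100.91 kg/min.
The evaporator receives (1−α)·947 of feed at 0.485 water and removes 0.815 of that water:
0.815×0.485×(1−α)×947 = 100.91
(1−α) = 100.91/374.33 = 0.2696;  α = 0.7304.
Bypass flow = 0.7304×947 = 691.71 kg/min.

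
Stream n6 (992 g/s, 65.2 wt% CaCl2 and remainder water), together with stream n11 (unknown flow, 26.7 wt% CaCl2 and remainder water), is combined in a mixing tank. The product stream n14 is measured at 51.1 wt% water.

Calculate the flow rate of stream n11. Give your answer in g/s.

Let n11 be the unknown flow. Total out = 992 + n11.
water balance: 345.22 + 0.733·n11 = 0.511·(992 + n11)
(0.733 − 0.511)·n11 = 0.511×992 − 345.22 = 161.7
n11 = 161.7 / 0.222 = 728.36 g/s

728.4 g/s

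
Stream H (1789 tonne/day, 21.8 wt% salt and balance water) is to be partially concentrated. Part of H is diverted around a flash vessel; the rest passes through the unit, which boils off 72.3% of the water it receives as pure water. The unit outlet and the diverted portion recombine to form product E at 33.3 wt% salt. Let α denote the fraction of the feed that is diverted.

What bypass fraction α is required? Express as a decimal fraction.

All 1789×0.218 = 390 tonne/day of salt reaches E, so E = 390/0.333 = 1171.2 tonne/day and vapour = 617.82 tonne/day.
The evaporator receives (1−α)·1789 of feed at 0.782 water and removes 0.723 of that water:
0.723×0.782×(1−α)×1789 = 617.82
(1−α) = 617.82/1011.5 = 0.6108;  α = 0.3892.

0.389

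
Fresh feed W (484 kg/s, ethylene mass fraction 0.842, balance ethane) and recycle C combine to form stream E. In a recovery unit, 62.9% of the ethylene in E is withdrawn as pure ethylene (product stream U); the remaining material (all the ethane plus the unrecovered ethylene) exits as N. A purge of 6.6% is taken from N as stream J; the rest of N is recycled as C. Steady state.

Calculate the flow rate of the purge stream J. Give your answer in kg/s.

91.74 kg/s

ethane enters only via W and leaves only via the purge: 484×0.158 = 0.066×(ethane in N), and the recovery unit passes all ethane, so ethane in E = ethane in N = 1158.7 kg/s.
ethylene in E: m_A = 484×0.842 + (1−0.066)·(1−0.629)·m_A, so m_A = 407.53/0.6535 = 623.62 kg/s.
N = (1−0.629)×623.62 + 1158.7 = 1390 kg/s.
Purge J = 0.066×1390 = 91.742 kg/s.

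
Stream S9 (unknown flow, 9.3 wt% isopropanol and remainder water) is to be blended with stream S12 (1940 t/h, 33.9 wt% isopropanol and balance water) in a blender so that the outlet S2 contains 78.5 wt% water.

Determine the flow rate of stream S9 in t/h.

1972 t/h

Let S9 be the unknown flow. Total out = 1940 + S9.
water balance: 1282.3 + 0.907·S9 = 0.785·(1940 + S9)
(0.907 − 0.785)·S9 = 0.785×1940 − 1282.3 = 240.56
S9 = 240.56 / 0.122 = 1971.8 t/h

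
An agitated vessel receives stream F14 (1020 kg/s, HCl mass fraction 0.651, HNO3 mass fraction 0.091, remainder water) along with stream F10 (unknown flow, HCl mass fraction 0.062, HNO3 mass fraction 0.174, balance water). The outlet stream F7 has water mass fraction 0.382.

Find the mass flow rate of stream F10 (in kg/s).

331.1 kg/s

Let F10 be the unknown flow. Total out = 1020 + F10.
water balance: 263.16 + 0.764·F10 = 0.382·(1020 + F10)
(0.764 − 0.382)·F10 = 0.382×1020 − 263.16 = 126.48
F10 = 126.48 / 0.382 = 331.1 kg/s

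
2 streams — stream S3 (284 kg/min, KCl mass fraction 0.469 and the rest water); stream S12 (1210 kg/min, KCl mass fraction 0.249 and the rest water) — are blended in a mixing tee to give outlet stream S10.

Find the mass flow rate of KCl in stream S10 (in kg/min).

434.5 kg/min

KCl out = KCl in = 284×0.469 + 1210×0.249 = 434.49 kg/min.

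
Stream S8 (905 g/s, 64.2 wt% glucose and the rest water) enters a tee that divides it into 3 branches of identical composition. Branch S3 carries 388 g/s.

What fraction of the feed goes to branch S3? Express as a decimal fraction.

0.429

Fraction to S3 = 388/905 = 0.4287.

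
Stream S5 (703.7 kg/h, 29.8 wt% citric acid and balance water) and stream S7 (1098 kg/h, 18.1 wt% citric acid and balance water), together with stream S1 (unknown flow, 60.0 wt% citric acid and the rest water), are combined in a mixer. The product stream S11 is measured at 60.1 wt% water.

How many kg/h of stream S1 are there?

Let S1 be the unknown flow. Total out = 1801.7 + S1.
water balance: 1393.3 + 0.400·S1 = 0.601·(1801.7 + S1)
(0.400 − 0.601)·S1 = 0.601×1801.7 − 1393.3 = -310.44
S1 = -310.44 / -0.201 = 1544.5 kg/h

1544 kg/h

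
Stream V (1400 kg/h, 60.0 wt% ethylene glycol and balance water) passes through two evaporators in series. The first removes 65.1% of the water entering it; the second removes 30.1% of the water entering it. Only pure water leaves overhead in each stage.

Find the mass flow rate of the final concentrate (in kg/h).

976.6 kg/h

water in feed = 1400×0.400 = 560 kg/h.
After stage 1: water left = (1−0.651)×560 = 195.44; stream total = 1035.4 kg/h.
After stage 2: water left = (1−0.301)×195.44 = 136.61; final concentrate = 976.61 kg/h.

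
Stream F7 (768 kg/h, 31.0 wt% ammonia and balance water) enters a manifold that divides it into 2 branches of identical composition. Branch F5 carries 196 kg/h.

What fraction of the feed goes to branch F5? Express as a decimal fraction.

Fraction to F5 = 196/768 = 0.2552.

0.255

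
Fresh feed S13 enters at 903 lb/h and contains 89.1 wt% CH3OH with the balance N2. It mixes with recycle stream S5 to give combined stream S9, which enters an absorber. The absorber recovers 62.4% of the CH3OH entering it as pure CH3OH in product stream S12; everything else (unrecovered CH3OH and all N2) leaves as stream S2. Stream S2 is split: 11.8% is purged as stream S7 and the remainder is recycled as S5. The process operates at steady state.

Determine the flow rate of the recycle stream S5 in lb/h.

N2 enters only via S13 and leaves only via the purge: 903×0.109 = 0.118×(N2 in S2), and the absorber passes all N2, so N2 in S9 = N2 in S2 = 834.13 lb/h.
CH3OH in S9: m_A = 903×0.891 + (1−0.118)·(1−0.624)·m_A, so m_A = 804.57/0.6684 = 1203.8 lb/h.
S2 = (1−0.624)×1203.8 + 834.13 = 1286.8 lb/h.
Recycle S5 = (1−0.118)×1286.8 = 1134.9 lb/h.

1135 lb/h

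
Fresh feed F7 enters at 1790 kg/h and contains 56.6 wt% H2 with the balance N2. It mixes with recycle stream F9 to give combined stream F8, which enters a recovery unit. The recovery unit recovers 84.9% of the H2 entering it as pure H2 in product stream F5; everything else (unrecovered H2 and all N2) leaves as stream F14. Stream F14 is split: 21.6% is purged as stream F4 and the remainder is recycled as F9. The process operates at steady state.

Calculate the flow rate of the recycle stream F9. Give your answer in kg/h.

N2 enters only via F7 and leaves only via the purge: 1790×0.434 = 0.216×(N2 in F14), and the recovery unit passes all N2, so N2 in F8 = N2 in F14 = 3596.6 kg/h.
H2 in F8: m_A = 1790×0.566 + (1−0.216)·(1−0.849)·m_A, so m_A = 1013.1/0.8816 = 1149.2 kg/h.
F14 = (1−0.849)×1149.2 + 3596.6 = 3770.1 kg/h.
Recycle F9 = (1−0.216)×3770.1 = 2955.8 kg/h.

2956 kg/h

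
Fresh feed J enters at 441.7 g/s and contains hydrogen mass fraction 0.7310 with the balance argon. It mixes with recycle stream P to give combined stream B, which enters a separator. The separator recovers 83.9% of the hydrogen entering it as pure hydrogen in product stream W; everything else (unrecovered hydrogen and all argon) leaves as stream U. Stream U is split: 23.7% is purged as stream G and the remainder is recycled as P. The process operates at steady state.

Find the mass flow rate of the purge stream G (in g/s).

132.9 g/s

argon enters only via J and leaves only via the purge: 441.7×0.269 = 0.237×(argon in U), and the separator passes all argon, so argon in B = argon in U = 501.34 g/s.
hydrogen in B: m_A = 441.7×0.731 + (1−0.237)·(1−0.839)·m_A, so m_A = 322.88/0.8772 = 368.1 g/s.
U = (1−0.839)×368.1 + 501.34 = 560.6 g/s.
Purge G = 0.237×560.6 = 132.86 g/s.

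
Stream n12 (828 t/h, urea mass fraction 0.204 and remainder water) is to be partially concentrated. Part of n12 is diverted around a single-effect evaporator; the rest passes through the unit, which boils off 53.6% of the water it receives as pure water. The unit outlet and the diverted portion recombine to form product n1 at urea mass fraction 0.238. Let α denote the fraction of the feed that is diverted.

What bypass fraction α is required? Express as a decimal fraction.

0.665

All 828×0.204 = 168.91 t/h of urea reaches n1, so n1 = 168.91/0.238 = 709.71 t/h and vapour = 118.29 t/h.
The evaporator receives (1−α)·828 of feed at 0.796 water and removes 0.536 of that water:
0.536×0.796×(1−α)×828 = 118.29
(1−α) = 118.29/353.27 = 0.3348;  α = 0.6652.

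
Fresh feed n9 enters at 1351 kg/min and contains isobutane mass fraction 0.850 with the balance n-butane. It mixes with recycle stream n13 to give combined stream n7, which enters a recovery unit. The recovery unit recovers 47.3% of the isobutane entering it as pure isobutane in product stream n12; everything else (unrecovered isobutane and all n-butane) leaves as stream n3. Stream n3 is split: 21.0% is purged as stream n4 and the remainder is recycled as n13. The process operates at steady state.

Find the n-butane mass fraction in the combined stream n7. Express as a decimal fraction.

0.329

n-butane enters only via n9 and leaves only via the purge: 1351×0.150 = 0.210×(n-butane in n3), and the recovery unit passes all n-butane, so n-butane in n7 = n-butane in n3 = 965 kg/min.
isobutane in n7: m_A = 1351×0.850 + (1−0.210)·(1−0.473)·m_A, so m_A = 1148.3/0.5837 = 1967.5 kg/min.
n7 = 1967.5 + 965 = 2932.5 kg/min.
n-butane fraction in n7 = 965/2932.5 = 0.329.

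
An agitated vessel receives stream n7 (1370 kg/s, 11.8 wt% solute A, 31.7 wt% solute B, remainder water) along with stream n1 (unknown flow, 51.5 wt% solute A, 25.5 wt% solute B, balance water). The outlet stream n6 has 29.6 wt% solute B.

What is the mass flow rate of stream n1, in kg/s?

Let n1 be the unknown flow. Total out = 1370 + n1.
solute B balance: 434.29 + 0.255·n1 = 0.296·(1370 + n1)
(0.255 − 0.296)·n1 = 0.296×1370 − 434.29 = -28.77
n1 = -28.77 / -0.041 = 701.71 kg/s

701.7 kg/s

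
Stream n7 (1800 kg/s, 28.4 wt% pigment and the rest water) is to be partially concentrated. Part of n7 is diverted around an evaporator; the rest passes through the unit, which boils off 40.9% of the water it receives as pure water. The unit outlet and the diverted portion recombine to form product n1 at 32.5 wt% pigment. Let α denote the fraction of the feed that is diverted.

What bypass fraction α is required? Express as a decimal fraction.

All 1800×0.284 = 511.2 kg/s of pigment reaches n1, so n1 = 511.2/0.325 = 1572.9 kg/s and vapour = 227.08 kg/s.
The evaporator receives (1−α)·1800 of feed at 0.716 water and removes 0.409 of that water:
0.409×0.716×(1−α)×1800 = 227.08
(1−α) = 227.08/527.12 = 0.4308;  α = 0.5692.

0.569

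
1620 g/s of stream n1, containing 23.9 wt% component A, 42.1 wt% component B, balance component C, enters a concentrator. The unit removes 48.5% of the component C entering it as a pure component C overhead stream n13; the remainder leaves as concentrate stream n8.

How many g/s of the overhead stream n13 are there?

267.1 g/s

component C entering = 1620×0.340 = 550.8 g/s; overhead removed = 0.485×550.8 = 267.14 g/s.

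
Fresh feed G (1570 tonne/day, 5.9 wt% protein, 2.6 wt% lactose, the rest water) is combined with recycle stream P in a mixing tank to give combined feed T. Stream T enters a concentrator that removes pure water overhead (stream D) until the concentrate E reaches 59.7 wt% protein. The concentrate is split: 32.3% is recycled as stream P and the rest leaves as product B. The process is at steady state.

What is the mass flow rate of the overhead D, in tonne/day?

1415 tonne/day

Overall protein balance (none leaves overhead): protein in fresh feed = protein in product, i.e. 1570×0.059 = (1−0.323)·E·0.597.
E = 92.63/(0.597×0.677) = 229.19 tonne/day.
Recycle P = 0.323×229.19 = 74.027 tonne/day.
Combined feed T = 1570 + 74.027 = 1644 tonne/day.
Overhead D = T − E = 1644 − 229.19 = 1414.8 tonne/day.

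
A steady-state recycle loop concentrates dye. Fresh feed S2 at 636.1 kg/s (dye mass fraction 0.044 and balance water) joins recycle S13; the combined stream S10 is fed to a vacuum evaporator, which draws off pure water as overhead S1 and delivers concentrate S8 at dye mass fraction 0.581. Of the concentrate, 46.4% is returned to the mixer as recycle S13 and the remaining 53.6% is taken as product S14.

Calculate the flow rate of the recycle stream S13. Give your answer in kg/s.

41.7 kg/s

Overall dye balance (none leaves overhead): dye in fresh feed = dye in product, i.e. 636.1×0.044 = (1−0.464)·S8·0.581.
S8 = 27.988/(0.581×0.536) = 89.875 kg/s.
Recycle S13 = 0.464×89.875 = 41.702 kg/s.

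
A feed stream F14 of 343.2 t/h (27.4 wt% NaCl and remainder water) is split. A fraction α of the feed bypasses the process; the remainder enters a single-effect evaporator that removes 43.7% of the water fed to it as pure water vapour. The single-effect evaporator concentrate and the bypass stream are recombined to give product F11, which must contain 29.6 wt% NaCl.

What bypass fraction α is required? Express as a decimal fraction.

All 343.2×0.274 = 94.037 t/h of NaCl reaches F11, so F11 = 94.037/0.296 = 317.69 t/h and vapour = 25.508 t/h.
The evaporator receives (1−α)·343.2 of feed at 0.726 water and removes 0.437 of that water:
0.437×0.726×(1−α)×343.2 = 25.508
(1−α) = 25.508/108.88 = 0.2343;  α = 0.7657.

0.766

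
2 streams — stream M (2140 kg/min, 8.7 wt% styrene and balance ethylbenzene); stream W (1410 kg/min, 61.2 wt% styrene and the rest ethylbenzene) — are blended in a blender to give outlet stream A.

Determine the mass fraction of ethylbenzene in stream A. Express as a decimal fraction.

Total flow out = 2140 + 1410 = 3550 kg/min.
ethylbenzene in = 2140×0.913 + 1410×0.388 = 2500.9 kg/min.
ethylbenzene mass fraction in A = 2500.9/3550 = 0.704.

0.704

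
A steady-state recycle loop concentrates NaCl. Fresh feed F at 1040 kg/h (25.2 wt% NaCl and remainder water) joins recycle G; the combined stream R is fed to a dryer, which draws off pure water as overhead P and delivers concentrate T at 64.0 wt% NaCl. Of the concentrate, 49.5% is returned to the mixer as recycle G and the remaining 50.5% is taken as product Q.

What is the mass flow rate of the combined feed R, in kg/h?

1441 kg/h

Overall NaCl balance (none leaves overhead): NaCl in fresh feed = NaCl in product, i.e. 1040×0.252 = (1−0.495)·T·0.640.
T = 262.08/(0.640×0.505) = 810.89 kg/h.
Recycle G = 0.495×810.89 = 401.39 kg/h.
Combined feed R = 1040 + 401.39 = 1441.4 kg/h.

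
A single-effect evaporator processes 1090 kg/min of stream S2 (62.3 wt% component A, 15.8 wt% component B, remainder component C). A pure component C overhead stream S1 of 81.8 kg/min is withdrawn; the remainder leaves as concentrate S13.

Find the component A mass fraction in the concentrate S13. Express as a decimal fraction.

0.6735

component A is not removed: 1090×0.623 = 679.07 kg/min of component A enters S13.
Concentrate = 1090 − 81.8 = 1008.2 kg/min.
Mass fraction = 679.07/1008.2 = 0.6735.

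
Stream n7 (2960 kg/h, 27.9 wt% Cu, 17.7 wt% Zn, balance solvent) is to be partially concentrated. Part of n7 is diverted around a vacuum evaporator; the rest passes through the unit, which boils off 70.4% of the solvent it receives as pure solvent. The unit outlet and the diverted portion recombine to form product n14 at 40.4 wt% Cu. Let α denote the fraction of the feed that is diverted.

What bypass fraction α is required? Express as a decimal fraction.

All 2960×0.279 = 825.84 kg/h of Cu reaches n14, so n14 = 825.84/0.404 = 2044.2 kg/h and vapour = 915.84 kg/h.
The evaporator receives (1−α)·2960 of feed at 0.544 solvent and removes 0.704 of that solvent:
0.704×0.544×(1−α)×2960 = 915.84
(1−α) = 915.84/1133.6 = 0.8079;  α = 0.1921.

0.192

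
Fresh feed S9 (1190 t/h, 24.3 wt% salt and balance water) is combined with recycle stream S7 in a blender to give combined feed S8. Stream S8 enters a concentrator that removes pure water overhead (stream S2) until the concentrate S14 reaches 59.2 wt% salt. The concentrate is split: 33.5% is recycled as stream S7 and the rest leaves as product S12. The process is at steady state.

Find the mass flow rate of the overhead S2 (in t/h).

701.5 t/h

Overall salt balance (none leaves overhead): salt in fresh feed = salt in product, i.e. 1190×0.243 = (1−0.335)·S14·0.592.
S14 = 289.17/(0.592×0.665) = 734.53 t/h.
Recycle S7 = 0.335×734.53 = 246.07 t/h.
Combined feed S8 = 1190 + 246.07 = 1436.1 t/h.
Overhead S2 = S8 − S14 = 1436.1 − 734.53 = 701.54 t/h.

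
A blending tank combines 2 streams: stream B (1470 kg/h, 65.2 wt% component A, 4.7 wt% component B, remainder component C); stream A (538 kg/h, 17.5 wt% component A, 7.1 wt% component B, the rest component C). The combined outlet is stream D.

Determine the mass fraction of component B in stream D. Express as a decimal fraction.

Total flow out = 1470 + 538 = 2008 kg/h.
component B in = 1470×0.047 + 538×0.071 = 107.29 kg/h.
component B mass fraction in D = 107.29/2008 = 0.0534.

0.0534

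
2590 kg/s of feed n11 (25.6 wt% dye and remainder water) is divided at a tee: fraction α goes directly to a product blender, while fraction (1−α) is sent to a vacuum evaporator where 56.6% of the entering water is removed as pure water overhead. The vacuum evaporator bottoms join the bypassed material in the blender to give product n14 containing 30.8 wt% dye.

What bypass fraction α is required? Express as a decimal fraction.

All 2590×0.256 = 663.04 kg/s of dye reaches n14, so n14 = 663.04/0.308 = 2152.7 kg/s and vapour = 437.27 kg/s.
The evaporator receives (1−α)·2590 of feed at 0.744 water and removes 0.566 of that water:
0.566×0.744×(1−α)×2590 = 437.27
(1−α) = 437.27/1090.7 = 0.4009;  α = 0.5991.

0.599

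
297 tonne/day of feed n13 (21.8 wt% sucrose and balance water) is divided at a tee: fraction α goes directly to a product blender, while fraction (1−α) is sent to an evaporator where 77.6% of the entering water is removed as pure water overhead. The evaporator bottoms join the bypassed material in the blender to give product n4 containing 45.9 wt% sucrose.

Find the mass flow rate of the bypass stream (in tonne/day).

All 297×0.218 = 64.746 tonne/day of sucrose reaches n4, so n4 = 64.746/0.459 = 141.06 tonne/day and vapour = 155.94 tonne/day.
The evaporator receives (1−α)·297 of feed at 0.782 water and removes 0.776 of that water:
0.776×0.782×(1−α)×297 = 155.94
(1−α) = 155.94/180.23 = 0.8652;  α = 0.1348.
Bypass flow = 0.1348×297 = 40.024 tonne/day.

40.02 tonne/day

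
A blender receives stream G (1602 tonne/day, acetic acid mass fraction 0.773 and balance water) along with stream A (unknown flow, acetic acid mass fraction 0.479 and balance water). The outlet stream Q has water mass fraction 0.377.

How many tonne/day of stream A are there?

Let A be the unknown flow. Total out = 1602 + A.
water balance: 363.65 + 0.521·A = 0.377·(1602 + A)
(0.521 − 0.377)·A = 0.377×1602 − 363.65 = 240.3
A = 240.3 / 0.144 = 1668.7 tonne/day

1669 tonne/day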